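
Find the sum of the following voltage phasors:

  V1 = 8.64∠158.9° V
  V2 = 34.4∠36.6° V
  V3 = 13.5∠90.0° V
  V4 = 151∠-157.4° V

Step 1 — Convert each phasor to rectangular form:
  V1 = 8.64·(cos(158.9°) + j·sin(158.9°)) = -8.061 + j3.11 V
  V2 = 34.4·(cos(36.6°) + j·sin(36.6°)) = 27.62 + j20.51 V
  V3 = 13.5·(cos(90.0°) + j·sin(90.0°)) = 0 + j13.5 V
  V4 = 151·(cos(-157.4°) + j·sin(-157.4°)) = -139.4 - j58.03 V
Step 2 — Sum components: V_total = -119.8 - j20.91 V.
Step 3 — Convert to polar: |V_total| = 121.7 V, ∠V_total = -170.1°.

V_total = 121.7∠-170.1° V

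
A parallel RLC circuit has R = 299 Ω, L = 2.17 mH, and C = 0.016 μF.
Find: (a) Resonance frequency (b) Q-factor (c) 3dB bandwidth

Step 1 — Resonance: ω₀ = 1/√(LC) = 1/√(0.00217·1.6e-08) = 1.697e+05 rad/s.
Step 2 — f₀ = ω₀/(2π) = 2.701e+04 Hz.
Step 3 — Parallel Q: Q = R/(ω₀L) = 299/(1.697e+05·0.00217) = 0.8119.
Step 4 — Bandwidth: Δω = ω₀/Q = 2.09e+05 rad/s; BW = Δω/(2π) = 3.327e+04 Hz.

(a) f₀ = 2.701e+04 Hz  (b) Q = 0.8119  (c) BW = 3.327e+04 Hz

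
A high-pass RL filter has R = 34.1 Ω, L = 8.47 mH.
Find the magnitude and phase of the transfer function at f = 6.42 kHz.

Step 1 — Angular frequency: ω = 2π·6420 = 4.034e+04 rad/s.
Step 2 — Transfer function: H(jω) = jωL/(R + jωL).
Step 3 — Numerator jωL = j·341.7; denominator R + jωL = 34.1 + j341.7.
Step 4 — H = 0.9901 + j0.09882.
Step 5 — Magnitude: |H| = 0.9951 (-0.0 dB); phase: φ = 5.7°.

|H| = 0.9951 (-0.0 dB), φ = 5.7°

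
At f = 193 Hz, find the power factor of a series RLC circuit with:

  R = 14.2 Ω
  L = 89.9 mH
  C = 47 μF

Step 1 — Angular frequency: ω = 2π·f = 2π·193 = 1213 rad/s.
Step 2 — Component impedances:
  R: Z = R = 14.2 Ω
  L: Z = jωL = j·1213·0.0899 = 0 + j109 Ω
  C: Z = 1/(jωC) = -j/(ω·C) = 0 - j17.55 Ω
Step 3 — Series combination: Z_total = R + L + C = 14.2 + j91.47 Ω = 92.57∠81.2° Ω.
Step 4 — Power factor: PF = cos(φ) = Re(Z)/|Z| = 14.2/92.57 = 0.1534.
Step 5 — Type: Im(Z) = 91.47 ⇒ lagging (phase φ = 81.2°).

PF = 0.1534 (lagging, φ = 81.2°)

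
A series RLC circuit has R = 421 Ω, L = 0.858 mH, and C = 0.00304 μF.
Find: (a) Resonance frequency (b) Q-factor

Step 1 — Resonance condition Im(Z)=0 gives ω₀ = 1/√(LC).
Step 2 — ω₀ = 1/√(0.000858·3.04e-09) = 6.192e+05 rad/s.
Step 3 — f₀ = ω₀/(2π) = 9.855e+04 Hz.
Step 4 — Series Q: Q = ω₀L/R = 6.192e+05·0.000858/421 = 1.262.

(a) f₀ = 9.855e+04 Hz  (b) Q = 1.262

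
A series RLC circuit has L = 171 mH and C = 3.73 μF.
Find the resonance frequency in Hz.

Step 1 — Resonance condition Im(Z)=0 gives ω₀ = 1/√(LC).
Step 2 — ω₀ = 1/√(0.171·3.73e-06) = 1252 rad/s.
Step 3 — f₀ = ω₀/(2π) = 199.3 Hz.

f₀ = 199.3 Hz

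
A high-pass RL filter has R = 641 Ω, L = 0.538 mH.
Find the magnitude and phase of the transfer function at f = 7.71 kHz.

Step 1 — Angular frequency: ω = 2π·7710 = 4.844e+04 rad/s.
Step 2 — Transfer function: H(jω) = jωL/(R + jωL).
Step 3 — Numerator jωL = j·26.06; denominator R + jωL = 641 + j26.06.
Step 4 — H = 0.00165 + j0.04059.
Step 5 — Magnitude: |H| = 0.04063 (-27.8 dB); phase: φ = 87.7°.

|H| = 0.04063 (-27.8 dB), φ = 87.7°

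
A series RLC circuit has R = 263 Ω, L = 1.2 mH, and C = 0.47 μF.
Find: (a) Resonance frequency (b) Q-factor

Step 1 — Resonance condition Im(Z)=0 gives ω₀ = 1/√(LC).
Step 2 — ω₀ = 1/√(0.0012·4.7e-07) = 4.211e+04 rad/s.
Step 3 — f₀ = ω₀/(2π) = 6702 Hz.
Step 4 — Series Q: Q = ω₀L/R = 4.211e+04·0.0012/263 = 0.1921.

(a) f₀ = 6702 Hz  (b) Q = 0.1921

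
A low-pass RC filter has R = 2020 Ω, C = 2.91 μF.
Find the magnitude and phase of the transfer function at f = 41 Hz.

Step 1 — Angular frequency: ω = 2π·41 = 257.6 rad/s.
Step 2 — Transfer function: H(jω) = 1/(1 + jωRC).
Step 3 — Denominator: 1 + jωRC = 1 + j·257.6·2020·2.91e-06 = 1 + j1.514.
Step 4 — H = 0.3037 - j0.4598.
Step 5 — Magnitude: |H| = 0.5511 (-5.2 dB); phase: φ = -56.6°.

|H| = 0.5511 (-5.2 dB), φ = -56.6°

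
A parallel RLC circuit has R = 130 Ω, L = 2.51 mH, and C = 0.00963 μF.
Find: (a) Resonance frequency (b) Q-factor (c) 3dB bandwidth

Step 1 — Resonance: ω₀ = 1/√(LC) = 1/√(0.00251·9.63e-09) = 2.034e+05 rad/s.
Step 2 — f₀ = ω₀/(2π) = 3.237e+04 Hz.
Step 3 — Parallel Q: Q = R/(ω₀L) = 130/(2.034e+05·0.00251) = 0.2546.
Step 4 — Bandwidth: Δω = ω₀/Q = 7.988e+05 rad/s; BW = Δω/(2π) = 1.271e+05 Hz.

(a) f₀ = 3.237e+04 Hz  (b) Q = 0.2546  (c) BW = 1.271e+05 Hz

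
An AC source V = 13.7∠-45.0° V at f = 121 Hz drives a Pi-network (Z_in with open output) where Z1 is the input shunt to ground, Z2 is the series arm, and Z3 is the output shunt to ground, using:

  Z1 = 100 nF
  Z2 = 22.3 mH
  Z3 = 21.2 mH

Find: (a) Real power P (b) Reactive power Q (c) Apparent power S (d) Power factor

Step 1 — Angular frequency: ω = 2π·f = 2π·121 = 760.3 rad/s.
Step 2 — Component impedances:
  Z1: Z = 1/(jωC) = -j/(ω·C) = 0 - j1.315e+04 Ω
  Z2: Z = jωL = j·760.3·0.0223 = 0 + j16.95 Ω
  Z3: Z = jωL = j·760.3·0.0212 = 0 + j16.12 Ω
Step 3 — With open output, the series arm Z2 and the output shunt Z3 appear in series to ground: Z2 + Z3 = 0 + j33.07 Ω.
Step 4 — Parallel with input shunt Z1: Z_in = Z1 || (Z2 + Z3) = 0 + j33.15 Ω = 33.15∠90.0° Ω.
Step 5 — Source phasor: V = 13.7∠-45.0° V = 9.687 - j9.687 V.
Step 6 — Current: I = V / Z = -0.2922 - j0.2922 A = 0.4132∠-135.0° A.
Step 7 — Complex power: S = V·I* = 0 + j5.661 VA.
Step 8 — Real power: P = Re(S) = 0 W.
Step 9 — Reactive power: Q = Im(S) = 5.661 VAR.
Step 10 — Apparent power: |S| = 5.661 VA.
Step 11 — Power factor: PF = P/|S| = 0 (lagging).

(a) P = 0 W  (b) Q = 5.661 VAR  (c) S = 5.661 VA  (d) PF = 0 (lagging)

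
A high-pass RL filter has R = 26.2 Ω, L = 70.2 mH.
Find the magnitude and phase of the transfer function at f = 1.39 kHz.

Step 1 — Angular frequency: ω = 2π·1390 = 8734 rad/s.
Step 2 — Transfer function: H(jω) = jωL/(R + jωL).
Step 3 — Numerator jωL = j·613.1; denominator R + jωL = 26.2 + j613.1.
Step 4 — H = 0.9982 + j0.04266.
Step 5 — Magnitude: |H| = 0.9991 (-0.0 dB); phase: φ = 2.4°.

|H| = 0.9991 (-0.0 dB), φ = 2.4°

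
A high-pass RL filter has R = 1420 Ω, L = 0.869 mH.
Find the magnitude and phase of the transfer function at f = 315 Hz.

Step 1 — Angular frequency: ω = 2π·315 = 1979 rad/s.
Step 2 — Transfer function: H(jω) = jωL/(R + jωL).
Step 3 — Numerator jωL = j·1.72; denominator R + jωL = 1420 + j1.72.
Step 4 — H = 1.467e-06 + j0.001211.
Step 5 — Magnitude: |H| = 0.001211 (-58.3 dB); phase: φ = 89.9°.

|H| = 0.001211 (-58.3 dB), φ = 89.9°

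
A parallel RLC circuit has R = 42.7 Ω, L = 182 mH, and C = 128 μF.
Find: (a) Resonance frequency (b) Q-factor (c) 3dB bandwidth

Step 1 — Resonance: ω₀ = 1/√(LC) = 1/√(0.182·0.000128) = 207.2 rad/s.
Step 2 — f₀ = ω₀/(2π) = 32.97 Hz.
Step 3 — Parallel Q: Q = R/(ω₀L) = 42.7/(207.2·0.182) = 1.132.
Step 4 — Bandwidth: Δω = ω₀/Q = 183 rad/s; BW = Δω/(2π) = 29.12 Hz.

(a) f₀ = 32.97 Hz  (b) Q = 1.132  (c) BW = 29.12 Hz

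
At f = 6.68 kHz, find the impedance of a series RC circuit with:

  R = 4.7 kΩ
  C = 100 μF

Step 1 — Angular frequency: ω = 2π·f = 2π·6680 = 4.197e+04 rad/s.
Step 2 — Component impedances:
  R: Z = R = 4700 Ω
  C: Z = 1/(jωC) = -j/(ω·C) = 0 - j0.2383 Ω
Step 3 — Series combination: Z_total = R + C = 4700 - j0.2383 Ω = 4700∠-0.0° Ω.

Z = 4700 - j0.2383 Ω = 4700∠-0.0° Ω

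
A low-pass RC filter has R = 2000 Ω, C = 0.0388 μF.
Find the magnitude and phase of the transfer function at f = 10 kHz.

Step 1 — Angular frequency: ω = 2π·1e+04 = 6.283e+04 rad/s.
Step 2 — Transfer function: H(jω) = 1/(1 + jωRC).
Step 3 — Denominator: 1 + jωRC = 1 + j·6.283e+04·2000·3.88e-08 = 1 + j4.876.
Step 4 — H = 0.04037 - j0.1968.
Step 5 — Magnitude: |H| = 0.2009 (-13.9 dB); phase: φ = -78.4°.

|H| = 0.2009 (-13.9 dB), φ = -78.4°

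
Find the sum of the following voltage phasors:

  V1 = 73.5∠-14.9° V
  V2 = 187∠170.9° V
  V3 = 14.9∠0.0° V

Step 1 — Convert each phasor to rectangular form:
  V1 = 73.5·(cos(-14.9°) + j·sin(-14.9°)) = 71.03 - j18.9 V
  V2 = 187·(cos(170.9°) + j·sin(170.9°)) = -184.6 + j29.58 V
  V3 = 14.9·(cos(0.0°) + j·sin(0.0°)) = 14.9 V
Step 2 — Sum components: V_total = -98.72 + j10.68 V.
Step 3 — Convert to polar: |V_total| = 99.29 V, ∠V_total = 173.8°.

V_total = 99.29∠173.8° V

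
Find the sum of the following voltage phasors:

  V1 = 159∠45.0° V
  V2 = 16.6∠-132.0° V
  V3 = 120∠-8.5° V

Step 1 — Convert each phasor to rectangular form:
  V1 = 159·(cos(45.0°) + j·sin(45.0°)) = 112.4 + j112.4 V
  V2 = 16.6·(cos(-132.0°) + j·sin(-132.0°)) = -11.11 - j12.34 V
  V3 = 120·(cos(-8.5°) + j·sin(-8.5°)) = 118.7 - j17.74 V
Step 2 — Sum components: V_total = 220 + j82.36 V.
Step 3 — Convert to polar: |V_total| = 234.9 V, ∠V_total = 20.5°.

V_total = 234.9∠20.5° V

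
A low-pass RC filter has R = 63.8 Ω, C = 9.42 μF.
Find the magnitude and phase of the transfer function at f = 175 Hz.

Step 1 — Angular frequency: ω = 2π·175 = 1100 rad/s.
Step 2 — Transfer function: H(jω) = 1/(1 + jωRC).
Step 3 — Denominator: 1 + jωRC = 1 + j·1100·63.8·9.42e-06 = 1 + j0.6608.
Step 4 — H = 0.696 - j0.46.
Step 5 — Magnitude: |H| = 0.8343 (-1.6 dB); phase: φ = -33.5°.

|H| = 0.8343 (-1.6 dB), φ = -33.5°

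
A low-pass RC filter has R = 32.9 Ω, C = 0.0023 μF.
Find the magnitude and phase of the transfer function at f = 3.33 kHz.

Step 1 — Angular frequency: ω = 2π·3330 = 2.092e+04 rad/s.
Step 2 — Transfer function: H(jω) = 1/(1 + jωRC).
Step 3 — Denominator: 1 + jωRC = 1 + j·2.092e+04·32.9·2.3e-09 = 1 + j0.001583.
Step 4 — H = 1 - j0.001583.
Step 5 — Magnitude: |H| = 1 (-0.0 dB); phase: φ = -0.1°.

|H| = 1 (-0.0 dB), φ = -0.1°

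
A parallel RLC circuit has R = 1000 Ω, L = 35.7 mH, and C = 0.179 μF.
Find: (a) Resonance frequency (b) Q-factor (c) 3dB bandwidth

Step 1 — Resonance: ω₀ = 1/√(LC) = 1/√(0.0357·1.79e-07) = 1.251e+04 rad/s.
Step 2 — f₀ = ω₀/(2π) = 1991 Hz.
Step 3 — Parallel Q: Q = R/(ω₀L) = 1000/(1.251e+04·0.0357) = 2.239.
Step 4 — Bandwidth: Δω = ω₀/Q = 5587 rad/s; BW = Δω/(2π) = 889.1 Hz.

(a) f₀ = 1991 Hz  (b) Q = 2.239  (c) BW = 889.1 Hz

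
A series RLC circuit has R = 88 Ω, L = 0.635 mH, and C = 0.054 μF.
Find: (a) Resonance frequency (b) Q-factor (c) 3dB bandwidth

Step 1 — Resonance: ω₀ = 1/√(LC) = 1/√(0.000635·5.4e-08) = 1.708e+05 rad/s.
Step 2 — f₀ = ω₀/(2π) = 2.718e+04 Hz.
Step 3 — Series Q: Q = ω₀L/R = 1.708e+05·0.000635/88 = 1.232.
Step 4 — Bandwidth: Δω = ω₀/Q = 1.386e+05 rad/s; BW = Δω/(2π) = 2.206e+04 Hz.

(a) f₀ = 2.718e+04 Hz  (b) Q = 1.232  (c) BW = 2.206e+04 Hz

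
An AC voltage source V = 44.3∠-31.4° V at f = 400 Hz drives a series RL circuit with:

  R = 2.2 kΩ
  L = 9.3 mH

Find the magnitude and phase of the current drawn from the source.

Step 1 — Angular frequency: ω = 2π·f = 2π·400 = 2513 rad/s.
Step 2 — Component impedances:
  R: Z = R = 2200 Ω
  L: Z = jωL = j·2513·0.0093 = 0 + j23.37 Ω
Step 3 — Series combination: Z_total = R + L = 2200 + j23.37 Ω = 2200∠0.6° Ω.
Step 4 — Source phasor: V = 44.3∠-31.4° V = 37.81 - j23.08 V.
Step 5 — Ohm's law: I = V / Z_total = (37.81 - j23.08) / (2200 + j23.37) = 0.01707 - j0.01067 A.
Step 6 — Convert to polar: |I| = 0.02014 A, ∠I = -32.0°.

I = 0.02014∠-32.0° A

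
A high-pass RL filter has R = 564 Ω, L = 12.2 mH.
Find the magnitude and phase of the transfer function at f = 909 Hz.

Step 1 — Angular frequency: ω = 2π·909 = 5711 rad/s.
Step 2 — Transfer function: H(jω) = jωL/(R + jωL).
Step 3 — Numerator jωL = j·69.68; denominator R + jωL = 564 + j69.68.
Step 4 — H = 0.01503 + j0.1217.
Step 5 — Magnitude: |H| = 0.1226 (-18.2 dB); phase: φ = 83.0°.

|H| = 0.1226 (-18.2 dB), φ = 83.0°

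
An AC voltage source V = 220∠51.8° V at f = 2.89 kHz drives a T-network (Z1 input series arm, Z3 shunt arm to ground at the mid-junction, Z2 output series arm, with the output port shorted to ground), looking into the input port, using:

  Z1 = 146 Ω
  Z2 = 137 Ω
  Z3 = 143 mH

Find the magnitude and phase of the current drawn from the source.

Step 1 — Angular frequency: ω = 2π·f = 2π·2890 = 1.816e+04 rad/s.
Step 2 — Component impedances:
  Z1: Z = R = 146 Ω
  Z2: Z = R = 137 Ω
  Z3: Z = jωL = j·1.816e+04·0.143 = 0 + j2597 Ω
Step 3 — With the output port shorted to ground, the output series arm Z2 runs from the junction to ground; the shunt arm Z3 also runs from the junction to ground. They appear in parallel: Z3 || Z2 = 136.6 + j7.208 Ω.
Step 4 — Series with input arm Z1: Z_in = Z1 + (Z3 || Z2) = 282.6 + j7.208 Ω = 282.7∠1.5° Ω.
Step 5 — Source phasor: V = 220∠51.8° V = 136 + j172.9 V.
Step 6 — Ohm's law: I = V / Z_total = (136 + j172.9) / (282.6 + j7.208) = 0.4967 + j0.5991 A.
Step 7 — Convert to polar: |I| = 0.7782 A, ∠I = 50.3°.

I = 0.7782∠50.3° A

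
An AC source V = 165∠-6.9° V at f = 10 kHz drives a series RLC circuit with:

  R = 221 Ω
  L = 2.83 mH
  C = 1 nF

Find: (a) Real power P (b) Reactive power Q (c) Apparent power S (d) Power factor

Step 1 — Angular frequency: ω = 2π·f = 2π·1e+04 = 6.283e+04 rad/s.
Step 2 — Component impedances:
  R: Z = R = 221 Ω
  L: Z = jωL = j·6.283e+04·0.00283 = 0 + j177.8 Ω
  C: Z = 1/(jωC) = -j/(ω·C) = 0 - j1.592e+04 Ω
Step 3 — Series combination: Z_total = R + L + C = 221 - j1.574e+04 Ω = 1.574e+04∠-89.2° Ω.
Step 4 — Source phasor: V = 165∠-6.9° V = 163.8 - j19.82 V.
Step 5 — Current: I = V / Z = 0.001405 + j0.01039 A = 0.01048∠82.3° A.
Step 6 — Complex power: S = V·I* = 0.02429 - j1.73 VA.
Step 7 — Real power: P = Re(S) = 0.02429 W.
Step 8 — Reactive power: Q = Im(S) = -1.73 VAR.
Step 9 — Apparent power: |S| = 1.73 VA.
Step 10 — Power factor: PF = P/|S| = 0.01404 (leading).

(a) P = 0.02429 W  (b) Q = -1.73 VAR  (c) S = 1.73 VA  (d) PF = 0.01404 (leading)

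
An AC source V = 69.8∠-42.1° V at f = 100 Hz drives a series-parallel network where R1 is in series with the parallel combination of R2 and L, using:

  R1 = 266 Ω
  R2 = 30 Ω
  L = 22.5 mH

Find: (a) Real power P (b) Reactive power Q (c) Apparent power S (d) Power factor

Step 1 — Angular frequency: ω = 2π·f = 2π·100 = 628.3 rad/s.
Step 2 — Component impedances:
  R1: Z = R = 266 Ω
  R2: Z = R = 30 Ω
  L: Z = jωL = j·628.3·0.0225 = 0 + j14.14 Ω
Step 3 — Parallel branch: R2 || L = 1/(1/R2 + 1/L) = 5.451 + j11.57 Ω.
Step 4 — Series with R1: Z_total = R1 + (R2 || L) = 271.5 + j11.57 Ω = 271.7∠2.4° Ω.
Step 5 — Source phasor: V = 69.8∠-42.1° V = 51.79 - j46.8 V.
Step 6 — Current: I = V / Z = 0.1831 - j0.1802 A = 0.2569∠-44.5° A.
Step 7 — Complex power: S = V·I* = 17.92 + j0.7635 VA.
Step 8 — Real power: P = Re(S) = 17.92 W.
Step 9 — Reactive power: Q = Im(S) = 0.7635 VAR.
Step 10 — Apparent power: |S| = 17.93 VA.
Step 11 — Power factor: PF = P/|S| = 0.9991 (lagging).

(a) P = 17.92 W  (b) Q = 0.7635 VAR  (c) S = 17.93 VA  (d) PF = 0.9991 (lagging)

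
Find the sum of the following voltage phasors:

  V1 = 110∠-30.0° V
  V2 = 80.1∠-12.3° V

Step 1 — Convert each phasor to rectangular form:
  V1 = 110·(cos(-30.0°) + j·sin(-30.0°)) = 95.26 - j55 V
  V2 = 80.1·(cos(-12.3°) + j·sin(-12.3°)) = 78.26 - j17.06 V
Step 2 — Sum components: V_total = 173.5 - j72.06 V.
Step 3 — Convert to polar: |V_total| = 187.9 V, ∠V_total = -22.6°.

V_total = 187.9∠-22.6° V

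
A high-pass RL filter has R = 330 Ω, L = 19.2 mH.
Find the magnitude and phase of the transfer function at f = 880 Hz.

Step 1 — Angular frequency: ω = 2π·880 = 5529 rad/s.
Step 2 — Transfer function: H(jω) = jωL/(R + jωL).
Step 3 — Numerator jωL = j·106.2; denominator R + jωL = 330 + j106.2.
Step 4 — H = 0.09378 + j0.2915.
Step 5 — Magnitude: |H| = 0.3062 (-10.3 dB); phase: φ = 72.2°.

|H| = 0.3062 (-10.3 dB), φ = 72.2°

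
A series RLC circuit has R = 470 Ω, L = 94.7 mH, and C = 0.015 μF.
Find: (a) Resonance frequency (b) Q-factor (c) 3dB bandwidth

Step 1 — Resonance condition Im(Z)=0 gives ω₀ = 1/√(LC).
Step 2 — ω₀ = 1/√(0.0947·1.5e-08) = 2.653e+04 rad/s.
Step 3 — f₀ = ω₀/(2π) = 4223 Hz.
Step 4 — Series Q: Q = ω₀L/R = 2.653e+04·0.0947/470 = 5.346.
Step 5 — 3dB bandwidth: Δω = ω₀/Q = 4963 rad/s; BW = Δω/(2π) = 789.9 Hz.

(a) f₀ = 4223 Hz  (b) Q = 5.346  (c) BW = 789.9 Hz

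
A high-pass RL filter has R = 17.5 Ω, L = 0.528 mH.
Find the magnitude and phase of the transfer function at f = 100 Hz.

Step 1 — Angular frequency: ω = 2π·100 = 628.3 rad/s.
Step 2 — Transfer function: H(jω) = jωL/(R + jωL).
Step 3 — Numerator jωL = j·0.3318; denominator R + jωL = 17.5 + j0.3318.
Step 4 — H = 0.0003592 + j0.01895.
Step 5 — Magnitude: |H| = 0.01895 (-34.4 dB); phase: φ = 88.9°.

|H| = 0.01895 (-34.4 dB), φ = 88.9°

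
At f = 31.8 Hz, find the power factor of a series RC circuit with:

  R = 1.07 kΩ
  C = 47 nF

Step 1 — Angular frequency: ω = 2π·f = 2π·31.8 = 199.8 rad/s.
Step 2 — Component impedances:
  R: Z = R = 1070 Ω
  C: Z = 1/(jωC) = -j/(ω·C) = 0 - j1.065e+05 Ω
Step 3 — Series combination: Z_total = R + C = 1070 - j1.065e+05 Ω = 1.065e+05∠-89.4° Ω.
Step 4 — Power factor: PF = cos(φ) = Re(Z)/|Z| = 1070/1.065e+05 = 0.01005.
Step 5 — Type: Im(Z) = -1.065e+05 ⇒ leading (phase φ = -89.4°).

PF = 0.01005 (leading, φ = -89.4°)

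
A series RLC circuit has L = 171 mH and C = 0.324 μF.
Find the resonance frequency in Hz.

Step 1 — Resonance condition Im(Z)=0 gives ω₀ = 1/√(LC).
Step 2 — ω₀ = 1/√(0.171·3.24e-07) = 4248 rad/s.
Step 3 — f₀ = ω₀/(2π) = 676.2 Hz.

f₀ = 676.2 Hz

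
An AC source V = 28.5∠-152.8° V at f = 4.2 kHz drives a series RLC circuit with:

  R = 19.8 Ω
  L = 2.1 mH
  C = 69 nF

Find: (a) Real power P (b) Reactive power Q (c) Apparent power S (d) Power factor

Step 1 — Angular frequency: ω = 2π·f = 2π·4200 = 2.639e+04 rad/s.
Step 2 — Component impedances:
  R: Z = R = 19.8 Ω
  L: Z = jωL = j·2.639e+04·0.0021 = 0 + j55.42 Ω
  C: Z = 1/(jωC) = -j/(ω·C) = 0 - j549.2 Ω
Step 3 — Series combination: Z_total = R + L + C = 19.8 - j493.8 Ω = 494.2∠-87.7° Ω.
Step 4 — Source phasor: V = 28.5∠-152.8° V = -25.35 - j13.03 V.
Step 5 — Current: I = V / Z = 0.02429 - j0.05231 A = 0.05767∠-65.1° A.
Step 6 — Complex power: S = V·I* = 0.06586 - j1.642 VA.
Step 7 — Real power: P = Re(S) = 0.06586 W.
Step 8 — Reactive power: Q = Im(S) = -1.642 VAR.
Step 9 — Apparent power: |S| = 1.644 VA.
Step 10 — Power factor: PF = P/|S| = 0.04007 (leading).

(a) P = 0.06586 W  (b) Q = -1.642 VAR  (c) S = 1.644 VA  (d) PF = 0.04007 (leading)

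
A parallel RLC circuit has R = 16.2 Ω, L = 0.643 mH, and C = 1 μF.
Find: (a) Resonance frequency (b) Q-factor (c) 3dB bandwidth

Step 1 — Resonance: ω₀ = 1/√(LC) = 1/√(0.000643·1e-06) = 3.944e+04 rad/s.
Step 2 — f₀ = ω₀/(2π) = 6276 Hz.
Step 3 — Parallel Q: Q = R/(ω₀L) = 16.2/(3.944e+04·0.000643) = 0.6389.
Step 4 — Bandwidth: Δω = ω₀/Q = 6.173e+04 rad/s; BW = Δω/(2π) = 9824 Hz.

(a) f₀ = 6276 Hz  (b) Q = 0.6389  (c) BW = 9824 Hz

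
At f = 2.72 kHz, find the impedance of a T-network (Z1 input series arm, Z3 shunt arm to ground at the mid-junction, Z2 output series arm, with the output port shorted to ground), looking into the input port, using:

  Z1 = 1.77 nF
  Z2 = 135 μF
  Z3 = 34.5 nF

Step 1 — Angular frequency: ω = 2π·f = 2π·2720 = 1.709e+04 rad/s.
Step 2 — Component impedances:
  Z1: Z = 1/(jωC) = -j/(ω·C) = 0 - j3.306e+04 Ω
  Z2: Z = 1/(jωC) = -j/(ω·C) = 0 - j0.4334 Ω
  Z3: Z = 1/(jωC) = -j/(ω·C) = 0 - j1696 Ω
Step 3 — With the output port shorted to ground, the output series arm Z2 runs from the junction to ground; the shunt arm Z3 also runs from the junction to ground. They appear in parallel: Z3 || Z2 = 0 - j0.4333 Ω.
Step 4 — Series with input arm Z1: Z_in = Z1 + (Z3 || Z2) = 0 - j3.306e+04 Ω = 3.306e+04∠-90.0° Ω.

Z = 0 - j3.306e+04 Ω = 3.306e+04∠-90.0° Ω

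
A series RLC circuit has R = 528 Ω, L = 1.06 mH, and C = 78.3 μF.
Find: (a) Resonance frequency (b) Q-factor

Step 1 — Resonance condition Im(Z)=0 gives ω₀ = 1/√(LC).
Step 2 — ω₀ = 1/√(0.00106·7.83e-05) = 3471 rad/s.
Step 3 — f₀ = ω₀/(2π) = 552.4 Hz.
Step 4 — Series Q: Q = ω₀L/R = 3471·0.00106/528 = 0.006968.

(a) f₀ = 552.4 Hz  (b) Q = 0.006968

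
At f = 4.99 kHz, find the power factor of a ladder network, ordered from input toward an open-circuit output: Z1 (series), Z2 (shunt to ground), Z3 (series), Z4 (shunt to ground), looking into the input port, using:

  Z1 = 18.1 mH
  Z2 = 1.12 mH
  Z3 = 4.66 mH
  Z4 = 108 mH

Step 1 — Angular frequency: ω = 2π·f = 2π·4990 = 3.135e+04 rad/s.
Step 2 — Component impedances:
  Z1: Z = jωL = j·3.135e+04·0.0181 = 0 + j567.5 Ω
  Z2: Z = jωL = j·3.135e+04·0.00112 = 0 + j35.12 Ω
  Z3: Z = jωL = j·3.135e+04·0.00466 = 0 + j146.1 Ω
  Z4: Z = jωL = j·3.135e+04·0.108 = 0 + j3386 Ω
Step 3 — Ladder network (open output): work backward from the far end, alternating series and parallel combinations. Z_in = 0 + j602.3 Ω = 602.3∠90.0° Ω.
Step 4 — Power factor: PF = cos(φ) = Re(Z)/|Z| = 0/602.3 = 0.
Step 5 — Type: Im(Z) = 602.3 ⇒ lagging (phase φ = 90.0°).

PF = 0 (lagging, φ = 90.0°)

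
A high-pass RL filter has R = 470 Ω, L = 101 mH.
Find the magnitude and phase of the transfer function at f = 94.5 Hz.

Step 1 — Angular frequency: ω = 2π·94.5 = 593.8 rad/s.
Step 2 — Transfer function: H(jω) = jωL/(R + jωL).
Step 3 — Numerator jωL = j·59.97; denominator R + jωL = 470 + j59.97.
Step 4 — H = 0.01602 + j0.1256.
Step 5 — Magnitude: |H| = 0.1266 (-18.0 dB); phase: φ = 82.7°.

|H| = 0.1266 (-18.0 dB), φ = 82.7°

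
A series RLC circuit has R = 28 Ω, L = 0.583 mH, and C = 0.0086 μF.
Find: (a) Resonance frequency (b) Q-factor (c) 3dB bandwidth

Step 1 — Resonance condition Im(Z)=0 gives ω₀ = 1/√(LC).
Step 2 — ω₀ = 1/√(0.000583·8.6e-09) = 4.466e+05 rad/s.
Step 3 — f₀ = ω₀/(2π) = 7.108e+04 Hz.
Step 4 — Series Q: Q = ω₀L/R = 4.466e+05·0.000583/28 = 9.299.
Step 5 — 3dB bandwidth: Δω = ω₀/Q = 4.803e+04 rad/s; BW = Δω/(2π) = 7644 Hz.

(a) f₀ = 7.108e+04 Hz  (b) Q = 9.299  (c) BW = 7644 Hz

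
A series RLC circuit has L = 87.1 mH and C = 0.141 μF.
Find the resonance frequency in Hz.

Step 1 — Resonance condition Im(Z)=0 gives ω₀ = 1/√(LC).
Step 2 — ω₀ = 1/√(0.0871·1.41e-07) = 9024 rad/s.
Step 3 — f₀ = ω₀/(2π) = 1436 Hz.

f₀ = 1436 Hz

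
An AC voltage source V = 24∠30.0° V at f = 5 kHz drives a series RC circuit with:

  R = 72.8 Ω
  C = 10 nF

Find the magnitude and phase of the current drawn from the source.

Step 1 — Angular frequency: ω = 2π·f = 2π·5000 = 3.142e+04 rad/s.
Step 2 — Component impedances:
  R: Z = R = 72.8 Ω
  C: Z = 1/(jωC) = -j/(ω·C) = 0 - j3183 Ω
Step 3 — Series combination: Z_total = R + C = 72.8 - j3183 Ω = 3184∠-88.7° Ω.
Step 4 — Source phasor: V = 24∠30.0° V = 20.78 + j12 V.
Step 5 — Ohm's law: I = V / Z_total = (20.78 + j12) / (72.8 - j3183) = -0.003619 + j0.006612 A.
Step 6 — Convert to polar: |I| = 0.007538 A, ∠I = 118.7°.

I = 0.007538∠118.7° A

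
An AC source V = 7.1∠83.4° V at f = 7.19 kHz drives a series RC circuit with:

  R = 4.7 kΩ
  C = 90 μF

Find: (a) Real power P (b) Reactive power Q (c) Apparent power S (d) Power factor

Step 1 — Angular frequency: ω = 2π·f = 2π·7190 = 4.518e+04 rad/s.
Step 2 — Component impedances:
  R: Z = R = 4700 Ω
  C: Z = 1/(jωC) = -j/(ω·C) = 0 - j0.246 Ω
Step 3 — Series combination: Z_total = R + C = 4700 - j0.246 Ω = 4700∠-0.0° Ω.
Step 4 — Source phasor: V = 7.1∠83.4° V = 0.8161 + j7.053 V.
Step 5 — Current: I = V / Z = 0.0001735 + j0.001501 A = 0.001511∠83.4° A.
Step 6 — Complex power: S = V·I* = 0.01073 - j5.613e-07 VA.
Step 7 — Real power: P = Re(S) = 0.01073 W.
Step 8 — Reactive power: Q = Im(S) = -5.613e-07 VAR.
Step 9 — Apparent power: |S| = 0.01073 VA.
Step 10 — Power factor: PF = P/|S| = 1 (leading).

(a) P = 0.01073 W  (b) Q = -5.613e-07 VAR  (c) S = 0.01073 VA  (d) PF = 1 (leading)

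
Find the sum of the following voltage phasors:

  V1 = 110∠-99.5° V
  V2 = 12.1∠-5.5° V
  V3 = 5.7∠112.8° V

Step 1 — Convert each phasor to rectangular form:
  V1 = 110·(cos(-99.5°) + j·sin(-99.5°)) = -18.16 - j108.5 V
  V2 = 12.1·(cos(-5.5°) + j·sin(-5.5°)) = 12.04 - j1.16 V
  V3 = 5.7·(cos(112.8°) + j·sin(112.8°)) = -2.209 + j5.255 V
Step 2 — Sum components: V_total = -8.32 - j104.4 V.
Step 3 — Convert to polar: |V_total| = 104.7 V, ∠V_total = -94.6°.

V_total = 104.7∠-94.6° V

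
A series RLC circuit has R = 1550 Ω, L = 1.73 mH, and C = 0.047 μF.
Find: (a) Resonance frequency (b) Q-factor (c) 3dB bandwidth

Step 1 — Resonance condition Im(Z)=0 gives ω₀ = 1/√(LC).
Step 2 — ω₀ = 1/√(0.00173·4.7e-08) = 1.109e+05 rad/s.
Step 3 — f₀ = ω₀/(2π) = 1.765e+04 Hz.
Step 4 — Series Q: Q = ω₀L/R = 1.109e+05·0.00173/1550 = 0.1238.
Step 5 — 3dB bandwidth: Δω = ω₀/Q = 8.96e+05 rad/s; BW = Δω/(2π) = 1.426e+05 Hz.

(a) f₀ = 1.765e+04 Hz  (b) Q = 0.1238  (c) BW = 1.426e+05 Hz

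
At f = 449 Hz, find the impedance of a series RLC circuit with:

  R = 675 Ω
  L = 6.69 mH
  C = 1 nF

Step 1 — Angular frequency: ω = 2π·f = 2π·449 = 2821 rad/s.
Step 2 — Component impedances:
  R: Z = R = 675 Ω
  L: Z = jωL = j·2821·0.00669 = 0 + j18.87 Ω
  C: Z = 1/(jωC) = -j/(ω·C) = 0 - j3.545e+05 Ω
Step 3 — Series combination: Z_total = R + L + C = 675 - j3.544e+05 Ω = 3.544e+05∠-89.9° Ω.

Z = 675 - j3.544e+05 Ω = 3.544e+05∠-89.9° Ω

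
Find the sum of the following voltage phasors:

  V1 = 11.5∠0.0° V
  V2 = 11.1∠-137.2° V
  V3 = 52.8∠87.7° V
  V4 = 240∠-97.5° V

Step 1 — Convert each phasor to rectangular form:
  V1 = 11.5·(cos(0.0°) + j·sin(0.0°)) = 11.5 V
  V2 = 11.1·(cos(-137.2°) + j·sin(-137.2°)) = -8.144 - j7.542 V
  V3 = 52.8·(cos(87.7°) + j·sin(87.7°)) = 2.119 + j52.76 V
  V4 = 240·(cos(-97.5°) + j·sin(-97.5°)) = -31.33 - j237.9 V
Step 2 — Sum components: V_total = -25.85 - j192.7 V.
Step 3 — Convert to polar: |V_total| = 194.5 V, ∠V_total = -97.6°.

V_total = 194.5∠-97.6° V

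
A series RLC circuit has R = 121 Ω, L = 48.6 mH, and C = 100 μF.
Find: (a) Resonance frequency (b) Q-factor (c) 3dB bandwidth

Step 1 — Resonance: ω₀ = 1/√(LC) = 1/√(0.0486·0.0001) = 453.6 rad/s.
Step 2 — f₀ = ω₀/(2π) = 72.19 Hz.
Step 3 — Series Q: Q = ω₀L/R = 453.6·0.0486/121 = 0.1822.
Step 4 — Bandwidth: Δω = ω₀/Q = 2490 rad/s; BW = Δω/(2π) = 396.2 Hz.

(a) f₀ = 72.19 Hz  (b) Q = 0.1822  (c) BW = 396.2 Hz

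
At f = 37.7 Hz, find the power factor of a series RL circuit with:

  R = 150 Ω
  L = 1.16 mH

Step 1 — Angular frequency: ω = 2π·f = 2π·37.7 = 236.9 rad/s.
Step 2 — Component impedances:
  R: Z = R = 150 Ω
  L: Z = jωL = j·236.9·0.00116 = 0 + j0.2748 Ω
Step 3 — Series combination: Z_total = R + L = 150 + j0.2748 Ω = 150∠0.1° Ω.
Step 4 — Power factor: PF = cos(φ) = Re(Z)/|Z| = 150/150 = 1.
Step 5 — Type: Im(Z) = 0.2748 ⇒ lagging (phase φ = 0.1°).

PF = 1 (lagging, φ = 0.1°)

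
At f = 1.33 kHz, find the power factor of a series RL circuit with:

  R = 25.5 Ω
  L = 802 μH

Step 1 — Angular frequency: ω = 2π·f = 2π·1330 = 8357 rad/s.
Step 2 — Component impedances:
  R: Z = R = 25.5 Ω
  L: Z = jωL = j·8357·0.000802 = 0 + j6.702 Ω
Step 3 — Series combination: Z_total = R + L = 25.5 + j6.702 Ω = 26.37∠14.7° Ω.
Step 4 — Power factor: PF = cos(φ) = Re(Z)/|Z| = 25.5/26.366 = 0.9672.
Step 5 — Type: Im(Z) = 6.702 ⇒ lagging (phase φ = 14.7°).

PF = 0.9672 (lagging, φ = 14.7°)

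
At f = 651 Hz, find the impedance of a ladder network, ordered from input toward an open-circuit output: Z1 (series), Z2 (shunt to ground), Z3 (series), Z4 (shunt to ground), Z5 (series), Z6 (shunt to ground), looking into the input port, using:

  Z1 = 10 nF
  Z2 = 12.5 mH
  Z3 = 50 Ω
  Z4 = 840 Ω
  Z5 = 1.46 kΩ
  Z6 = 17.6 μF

Step 1 — Angular frequency: ω = 2π·f = 2π·651 = 4090 rad/s.
Step 2 — Component impedances:
  Z1: Z = 1/(jωC) = -j/(ω·C) = 0 - j2.445e+04 Ω
  Z2: Z = jωL = j·4090·0.0125 = 0 + j51.13 Ω
  Z3: Z = R = 50 Ω
  Z4: Z = R = 840 Ω
  Z5: Z = R = 1460 Ω
  Z6: Z = 1/(jωC) = -j/(ω·C) = 0 - j13.89 Ω
Step 3 — Ladder network (open output): work backward from the far end, alternating series and parallel combinations. Z_in = 4.451 - j2.44e+04 Ω = 2.44e+04∠-90.0° Ω.

Z = 4.451 - j2.44e+04 Ω = 2.44e+04∠-90.0° Ω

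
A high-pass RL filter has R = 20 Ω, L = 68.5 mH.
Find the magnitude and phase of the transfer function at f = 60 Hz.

Step 1 — Angular frequency: ω = 2π·60 = 377 rad/s.
Step 2 — Transfer function: H(jω) = jωL/(R + jωL).
Step 3 — Numerator jωL = j·25.82; denominator R + jωL = 20 + j25.82.
Step 4 — H = 0.6251 + j0.4841.
Step 5 — Magnitude: |H| = 0.7906 (-2.0 dB); phase: φ = 37.8°.

|H| = 0.7906 (-2.0 dB), φ = 37.8°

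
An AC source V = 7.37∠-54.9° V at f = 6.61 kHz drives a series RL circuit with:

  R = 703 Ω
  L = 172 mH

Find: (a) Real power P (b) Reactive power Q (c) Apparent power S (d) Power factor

Step 1 — Angular frequency: ω = 2π·f = 2π·6610 = 4.153e+04 rad/s.
Step 2 — Component impedances:
  R: Z = R = 703 Ω
  L: Z = jωL = j·4.153e+04·0.172 = 0 + j7143 Ω
Step 3 — Series combination: Z_total = R + L = 703 + j7143 Ω = 7178∠84.4° Ω.
Step 4 — Source phasor: V = 7.37∠-54.9° V = 4.238 - j6.03 V.
Step 5 — Current: I = V / Z = -0.0007782 - j0.0006698 A = 0.001027∠-139.3° A.
Step 6 — Complex power: S = V·I* = 0.0007411 + j0.007531 VA.
Step 7 — Real power: P = Re(S) = 0.0007411 W.
Step 8 — Reactive power: Q = Im(S) = 0.007531 VAR.
Step 9 — Apparent power: |S| = 0.007567 VA.
Step 10 — Power factor: PF = P/|S| = 0.09794 (lagging).

(a) P = 0.0007411 W  (b) Q = 0.007531 VAR  (c) S = 0.007567 VA  (d) PF = 0.09794 (lagging)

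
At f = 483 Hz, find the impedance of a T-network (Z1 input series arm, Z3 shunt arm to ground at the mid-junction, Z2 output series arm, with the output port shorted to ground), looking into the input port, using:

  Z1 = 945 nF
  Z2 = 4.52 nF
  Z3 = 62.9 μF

Step 1 — Angular frequency: ω = 2π·f = 2π·483 = 3035 rad/s.
Step 2 — Component impedances:
  Z1: Z = 1/(jωC) = -j/(ω·C) = 0 - j348.7 Ω
  Z2: Z = 1/(jωC) = -j/(ω·C) = 0 - j7.29e+04 Ω
  Z3: Z = 1/(jωC) = -j/(ω·C) = 0 - j5.239 Ω
Step 3 — With the output port shorted to ground, the output series arm Z2 runs from the junction to ground; the shunt arm Z3 also runs from the junction to ground. They appear in parallel: Z3 || Z2 = 0 - j5.238 Ω.
Step 4 — Series with input arm Z1: Z_in = Z1 + (Z3 || Z2) = 0 - j353.9 Ω = 353.9∠-90.0° Ω.

Z = 0 - j353.9 Ω = 353.9∠-90.0° Ω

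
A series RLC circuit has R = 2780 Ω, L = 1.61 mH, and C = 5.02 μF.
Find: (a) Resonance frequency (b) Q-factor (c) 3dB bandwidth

Step 1 — Resonance: ω₀ = 1/√(LC) = 1/√(0.00161·5.02e-06) = 1.112e+04 rad/s.
Step 2 — f₀ = ω₀/(2π) = 1770 Hz.
Step 3 — Series Q: Q = ω₀L/R = 1.112e+04·0.00161/2780 = 0.006442.
Step 4 — Bandwidth: Δω = ω₀/Q = 1.727e+06 rad/s; BW = Δω/(2π) = 2.748e+05 Hz.

(a) f₀ = 1770 Hz  (b) Q = 0.006442  (c) BW = 2.748e+05 Hz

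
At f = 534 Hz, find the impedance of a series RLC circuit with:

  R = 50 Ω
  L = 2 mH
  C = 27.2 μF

Step 1 — Angular frequency: ω = 2π·f = 2π·534 = 3355 rad/s.
Step 2 — Component impedances:
  R: Z = R = 50 Ω
  L: Z = jωL = j·3355·0.002 = 0 + j6.71 Ω
  C: Z = 1/(jωC) = -j/(ω·C) = 0 - j10.96 Ω
Step 3 — Series combination: Z_total = R + L + C = 50 - j4.247 Ω = 50.18∠-4.9° Ω.

Z = 50 - j4.247 Ω = 50.18∠-4.9° Ω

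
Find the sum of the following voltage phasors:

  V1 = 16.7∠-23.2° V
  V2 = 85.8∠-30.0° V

Step 1 — Convert each phasor to rectangular form:
  V1 = 16.7·(cos(-23.2°) + j·sin(-23.2°)) = 15.35 - j6.579 V
  V2 = 85.8·(cos(-30.0°) + j·sin(-30.0°)) = 74.3 - j42.9 V
Step 2 — Sum components: V_total = 89.65 - j49.48 V.
Step 3 — Convert to polar: |V_total| = 102.4 V, ∠V_total = -28.9°.

V_total = 102.4∠-28.9° V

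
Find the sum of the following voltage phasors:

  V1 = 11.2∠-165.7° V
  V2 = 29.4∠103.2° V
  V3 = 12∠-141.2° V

Step 1 — Convert each phasor to rectangular form:
  V1 = 11.2·(cos(-165.7°) + j·sin(-165.7°)) = -10.85 - j2.766 V
  V2 = 29.4·(cos(103.2°) + j·sin(103.2°)) = -6.714 + j28.62 V
  V3 = 12·(cos(-141.2°) + j·sin(-141.2°)) = -9.352 - j7.519 V
Step 2 — Sum components: V_total = -26.92 + j18.34 V.
Step 3 — Convert to polar: |V_total| = 32.57 V, ∠V_total = 145.7°.

V_total = 32.57∠145.7° V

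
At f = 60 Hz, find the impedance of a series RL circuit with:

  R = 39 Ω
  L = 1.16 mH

Step 1 — Angular frequency: ω = 2π·f = 2π·60 = 377 rad/s.
Step 2 — Component impedances:
  R: Z = R = 39 Ω
  L: Z = jωL = j·377·0.00116 = 0 + j0.4373 Ω
Step 3 — Series combination: Z_total = R + L = 39 + j0.4373 Ω = 39∠0.6° Ω.

Z = 39 + j0.4373 Ω = 39∠0.6° Ω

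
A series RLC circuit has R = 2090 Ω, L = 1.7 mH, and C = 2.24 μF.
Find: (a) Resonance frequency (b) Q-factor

Step 1 — Resonance condition Im(Z)=0 gives ω₀ = 1/√(LC).
Step 2 — ω₀ = 1/√(0.0017·2.24e-06) = 1.621e+04 rad/s.
Step 3 — f₀ = ω₀/(2π) = 2579 Hz.
Step 4 — Series Q: Q = ω₀L/R = 1.621e+04·0.0017/2090 = 0.01318.

(a) f₀ = 2579 Hz  (b) Q = 0.01318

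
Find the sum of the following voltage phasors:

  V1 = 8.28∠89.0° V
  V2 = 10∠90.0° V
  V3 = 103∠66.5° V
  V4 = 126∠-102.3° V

Step 1 — Convert each phasor to rectangular form:
  V1 = 8.28·(cos(89.0°) + j·sin(89.0°)) = 0.1445 + j8.279 V
  V2 = 10·(cos(90.0°) + j·sin(90.0°)) = 0 + j10 V
  V3 = 103·(cos(66.5°) + j·sin(66.5°)) = 41.07 + j94.46 V
  V4 = 126·(cos(-102.3°) + j·sin(-102.3°)) = -26.84 - j123.1 V
Step 2 — Sum components: V_total = 14.37 - j10.37 V.
Step 3 — Convert to polar: |V_total| = 17.73 V, ∠V_total = -35.8°.

V_total = 17.73∠-35.8° V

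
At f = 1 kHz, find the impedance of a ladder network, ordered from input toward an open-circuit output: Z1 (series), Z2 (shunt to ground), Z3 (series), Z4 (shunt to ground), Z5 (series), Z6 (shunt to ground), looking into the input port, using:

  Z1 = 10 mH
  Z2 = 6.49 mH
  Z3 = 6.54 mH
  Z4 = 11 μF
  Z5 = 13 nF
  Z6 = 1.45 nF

Step 1 — Angular frequency: ω = 2π·f = 2π·1000 = 6283 rad/s.
Step 2 — Component impedances:
  Z1: Z = jωL = j·6283·0.01 = 0 + j62.83 Ω
  Z2: Z = jωL = j·6283·0.00649 = 0 + j40.78 Ω
  Z3: Z = jωL = j·6283·0.00654 = 0 + j41.09 Ω
  Z4: Z = 1/(jωC) = -j/(ω·C) = 0 - j14.47 Ω
  Z5: Z = 1/(jωC) = -j/(ω·C) = 0 - j1.224e+04 Ω
  Z6: Z = 1/(jωC) = -j/(ω·C) = 0 - j1.098e+05 Ω
Step 3 — Ladder network (open output): work backward from the far end, alternating series and parallel combinations. Z_in = 0 + j78.94 Ω = 78.94∠90.0° Ω.

Z = 0 + j78.94 Ω = 78.94∠90.0° Ω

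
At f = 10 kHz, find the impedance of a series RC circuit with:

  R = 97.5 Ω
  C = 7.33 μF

Step 1 — Angular frequency: ω = 2π·f = 2π·1e+04 = 6.283e+04 rad/s.
Step 2 — Component impedances:
  R: Z = R = 97.5 Ω
  C: Z = 1/(jωC) = -j/(ω·C) = 0 - j2.171 Ω
Step 3 — Series combination: Z_total = R + C = 97.5 - j2.171 Ω = 97.52∠-1.3° Ω.

Z = 97.5 - j2.171 Ω = 97.52∠-1.3° Ω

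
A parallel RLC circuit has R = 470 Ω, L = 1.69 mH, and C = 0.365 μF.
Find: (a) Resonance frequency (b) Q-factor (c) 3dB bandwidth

Step 1 — Resonance: ω₀ = 1/√(LC) = 1/√(0.00169·3.65e-07) = 4.026e+04 rad/s.
Step 2 — f₀ = ω₀/(2π) = 6408 Hz.
Step 3 — Parallel Q: Q = R/(ω₀L) = 470/(4.026e+04·0.00169) = 6.907.
Step 4 — Bandwidth: Δω = ω₀/Q = 5829 rad/s; BW = Δω/(2π) = 927.7 Hz.

(a) f₀ = 6408 Hz  (b) Q = 6.907  (c) BW = 927.7 Hz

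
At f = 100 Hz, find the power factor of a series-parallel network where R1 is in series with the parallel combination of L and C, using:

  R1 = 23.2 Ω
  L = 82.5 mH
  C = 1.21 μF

Step 1 — Angular frequency: ω = 2π·f = 2π·100 = 628.3 rad/s.
Step 2 — Component impedances:
  R1: Z = R = 23.2 Ω
  L: Z = jωL = j·628.3·0.0825 = 0 + j51.84 Ω
  C: Z = 1/(jωC) = -j/(ω·C) = 0 - j1315 Ω
Step 3 — Parallel branch: L || C = 1/(1/L + 1/C) = 0 + j53.96 Ω.
Step 4 — Series with R1: Z_total = R1 + (L || C) = 23.2 + j53.96 Ω = 58.74∠66.7° Ω.
Step 5 — Power factor: PF = cos(φ) = Re(Z)/|Z| = 23.2/58.74 = 0.395.
Step 6 — Type: Im(Z) = 53.96 ⇒ lagging (phase φ = 66.7°).

PF = 0.395 (lagging, φ = 66.7°)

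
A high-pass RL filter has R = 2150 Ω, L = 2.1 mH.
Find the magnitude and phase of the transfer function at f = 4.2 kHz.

Step 1 — Angular frequency: ω = 2π·4200 = 2.639e+04 rad/s.
Step 2 — Transfer function: H(jω) = jωL/(R + jωL).
Step 3 — Numerator jωL = j·55.42; denominator R + jωL = 2150 + j55.42.
Step 4 — H = 0.0006639 + j0.02576.
Step 5 — Magnitude: |H| = 0.02577 (-31.8 dB); phase: φ = 88.5°.

|H| = 0.02577 (-31.8 dB), φ = 88.5°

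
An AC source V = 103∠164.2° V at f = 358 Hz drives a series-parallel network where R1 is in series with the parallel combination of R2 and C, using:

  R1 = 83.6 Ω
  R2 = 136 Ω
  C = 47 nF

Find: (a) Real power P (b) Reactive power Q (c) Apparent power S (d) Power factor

Step 1 — Angular frequency: ω = 2π·f = 2π·358 = 2249 rad/s.
Step 2 — Component impedances:
  R1: Z = R = 83.6 Ω
  R2: Z = R = 136 Ω
  C: Z = 1/(jωC) = -j/(ω·C) = 0 - j9459 Ω
Step 3 — Parallel branch: R2 || C = 1/(1/R2 + 1/C) = 136 - j1.955 Ω.
Step 4 — Series with R1: Z_total = R1 + (R2 || C) = 219.6 - j1.955 Ω = 219.6∠-0.5° Ω.
Step 5 — Source phasor: V = 103∠164.2° V = -99.11 + j28.04 V.
Step 6 — Current: I = V / Z = -0.4525 + j0.1237 A = 0.4691∠164.7° A.
Step 7 — Complex power: S = V·I* = 48.31 - j0.4302 VA.
Step 8 — Real power: P = Re(S) = 48.31 W.
Step 9 — Reactive power: Q = Im(S) = -0.4302 VAR.
Step 10 — Apparent power: |S| = 48.31 VA.
Step 11 — Power factor: PF = P/|S| = 1 (leading).

(a) P = 48.31 W  (b) Q = -0.4302 VAR  (c) S = 48.31 VA  (d) PF = 1 (leading)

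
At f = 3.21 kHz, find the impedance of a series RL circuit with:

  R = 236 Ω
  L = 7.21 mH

Step 1 — Angular frequency: ω = 2π·f = 2π·3210 = 2.017e+04 rad/s.
Step 2 — Component impedances:
  R: Z = R = 236 Ω
  L: Z = jωL = j·2.017e+04·0.00721 = 0 + j145.4 Ω
Step 3 — Series combination: Z_total = R + L = 236 + j145.4 Ω = 277.2∠31.6° Ω.

Z = 236 + j145.4 Ω = 277.2∠31.6° Ω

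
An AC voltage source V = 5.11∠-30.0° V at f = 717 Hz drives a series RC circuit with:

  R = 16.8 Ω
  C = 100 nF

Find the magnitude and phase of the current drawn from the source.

Step 1 — Angular frequency: ω = 2π·f = 2π·717 = 4505 rad/s.
Step 2 — Component impedances:
  R: Z = R = 16.8 Ω
  C: Z = 1/(jωC) = -j/(ω·C) = 0 - j2220 Ω
Step 3 — Series combination: Z_total = R + C = 16.8 - j2220 Ω = 2220∠-89.6° Ω.
Step 4 — Source phasor: V = 5.11∠-30.0° V = 4.425 - j2.555 V.
Step 5 — Ohm's law: I = V / Z_total = (4.425 - j2.555) / (16.8 - j2220) = 0.001166 + j0.001985 A.
Step 6 — Convert to polar: |I| = 0.002302 A, ∠I = 59.6°.

I = 0.002302∠59.6° A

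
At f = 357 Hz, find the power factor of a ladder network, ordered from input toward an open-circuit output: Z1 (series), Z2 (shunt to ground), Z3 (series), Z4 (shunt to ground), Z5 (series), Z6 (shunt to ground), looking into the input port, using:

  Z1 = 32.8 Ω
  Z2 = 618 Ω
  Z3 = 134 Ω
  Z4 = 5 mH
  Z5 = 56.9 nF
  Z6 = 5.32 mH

Step 1 — Angular frequency: ω = 2π·f = 2π·357 = 2243 rad/s.
Step 2 — Component impedances:
  Z1: Z = R = 32.8 Ω
  Z2: Z = R = 618 Ω
  Z3: Z = R = 134 Ω
  Z4: Z = jωL = j·2243·0.005 = 0 + j11.22 Ω
  Z5: Z = 1/(jωC) = -j/(ω·C) = 0 - j7835 Ω
  Z6: Z = jωL = j·2243·0.00532 = 0 + j11.93 Ω
Step 3 — Ladder network (open output): work backward from the far end, alternating series and parallel combinations. Z_in = 143 + j7.584 Ω = 143.2∠3.0° Ω.
Step 4 — Power factor: PF = cos(φ) = Re(Z)/|Z| = 143/143.2 = 0.9986.
Step 5 — Type: Im(Z) = 7.584 ⇒ lagging (phase φ = 3.0°).

PF = 0.9986 (lagging, φ = 3.0°)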